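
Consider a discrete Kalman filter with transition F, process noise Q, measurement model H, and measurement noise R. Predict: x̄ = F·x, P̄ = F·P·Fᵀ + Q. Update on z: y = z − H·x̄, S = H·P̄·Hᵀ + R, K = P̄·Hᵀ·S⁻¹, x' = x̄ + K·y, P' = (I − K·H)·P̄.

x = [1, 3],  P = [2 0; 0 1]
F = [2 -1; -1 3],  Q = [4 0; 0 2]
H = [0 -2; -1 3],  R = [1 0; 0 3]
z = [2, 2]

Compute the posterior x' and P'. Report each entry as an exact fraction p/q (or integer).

x̄ = F·x = [-1, 8]
P̄ = F·P·Fᵀ + Q = [13 -7; -7 13]
y = z − H·x̄ = [18, -23]
S = H·P̄·Hᵀ + R = [53 -92; -92 175]
K = P̄·Hᵀ·S⁻¹ = [-678/811 -514/811; -318/811 46/811]
x' = x̄ + K·y = [-1193/811, -294/811]
P' = (I − K·H)·P̄ = [2559/811 339/811; 339/811 159/811]

x' = [-1193/811, -294/811]
P' = [2559/811 339/811; 339/811 159/811]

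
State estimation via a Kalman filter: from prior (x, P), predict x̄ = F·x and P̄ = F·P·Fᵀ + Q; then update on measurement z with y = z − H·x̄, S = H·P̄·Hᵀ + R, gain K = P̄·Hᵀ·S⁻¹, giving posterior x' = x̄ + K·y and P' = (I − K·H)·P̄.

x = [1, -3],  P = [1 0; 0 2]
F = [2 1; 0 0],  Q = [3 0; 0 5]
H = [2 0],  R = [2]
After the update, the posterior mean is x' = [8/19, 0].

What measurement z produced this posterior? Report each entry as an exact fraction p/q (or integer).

x̄ = F·x = [-1, 0]
P̄ = F·P·Fᵀ + Q = [9 0; 0 5]
S = H·P̄·Hᵀ + R = [38]
K = P̄·Hᵀ·S⁻¹ = [9/19; 0]
x' − x̄ = [27/19, 0] = K·y
y = (KᵀK)⁻¹·Kᵀ·(x' − x̄) = [3]
z = y + H·x̄ = [3] + [-2] = [1]

z = [1]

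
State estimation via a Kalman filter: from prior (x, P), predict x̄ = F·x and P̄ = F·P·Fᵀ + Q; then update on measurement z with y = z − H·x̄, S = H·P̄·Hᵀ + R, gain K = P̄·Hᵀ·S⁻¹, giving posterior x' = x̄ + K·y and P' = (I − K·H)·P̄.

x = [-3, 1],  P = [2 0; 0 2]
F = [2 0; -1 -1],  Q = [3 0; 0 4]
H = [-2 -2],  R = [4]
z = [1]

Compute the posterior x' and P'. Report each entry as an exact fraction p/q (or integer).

x̄ = F·x = [-6, 2]
P̄ = F·P·Fᵀ + Q = [11 -4; -4 8]
y = z − H·x̄ = [-7]
S = H·P̄·Hᵀ + R = [48]
K = P̄·Hᵀ·S⁻¹ = [-7/24; -1/6]
x' = x̄ + K·y = [-95/24, 19/6]
P' = (I − K·H)·P̄ = [83/12 -19/3; -19/3 20/3]

x' = [-95/24, 19/6]
P' = [83/12 -19/3; -19/3 20/3]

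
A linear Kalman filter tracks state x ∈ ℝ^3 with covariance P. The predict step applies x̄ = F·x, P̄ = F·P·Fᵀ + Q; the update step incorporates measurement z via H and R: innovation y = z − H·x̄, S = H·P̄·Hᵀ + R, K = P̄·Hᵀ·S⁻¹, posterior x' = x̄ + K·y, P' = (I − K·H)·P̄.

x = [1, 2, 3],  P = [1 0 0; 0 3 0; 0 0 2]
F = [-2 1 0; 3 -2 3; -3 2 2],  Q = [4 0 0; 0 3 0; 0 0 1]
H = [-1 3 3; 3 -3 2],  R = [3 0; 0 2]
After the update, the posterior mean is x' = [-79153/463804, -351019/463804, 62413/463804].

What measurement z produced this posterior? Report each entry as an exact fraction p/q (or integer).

z = [-2, 2]

x̄ = F·x = [0, 8, 7]
P̄ = F·P·Fᵀ + Q = [11 -12 12; -12 42 -9; 12 -9 30]
S = H·P̄·Hᵀ + R = [500 -264; -264 1067]
K = P̄·Hᵀ·S⁻¹ = [1165/42164 10899/115951; 6447/42164 -15174/115951; 7899/42164 18741/115951]
x' − x̄ = [-79153/463804, -4061451/463804, -3184215/463804] = K·y
y = (KᵀK)⁻¹·Kᵀ·(x' − x̄) = [-47, 12]
z = y + H·x̄ = [-47, 12] + [45, -10] = [-2, 2]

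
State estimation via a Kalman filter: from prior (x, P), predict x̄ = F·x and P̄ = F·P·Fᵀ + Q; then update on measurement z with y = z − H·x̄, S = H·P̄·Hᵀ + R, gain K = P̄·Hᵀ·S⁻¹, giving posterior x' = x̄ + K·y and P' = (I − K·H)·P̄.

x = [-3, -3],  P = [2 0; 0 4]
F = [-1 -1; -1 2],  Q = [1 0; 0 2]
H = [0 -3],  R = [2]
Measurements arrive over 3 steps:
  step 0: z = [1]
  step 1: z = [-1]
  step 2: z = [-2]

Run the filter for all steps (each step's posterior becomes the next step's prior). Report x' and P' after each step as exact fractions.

step 0: x̄ = F·x = [6, -3]
step 0: P̄ = F·P·Fᵀ + Q = [7 -6; -6 20]
step 0: y = z − H·x̄ = [-8]
step 0: S = H·P̄·Hᵀ + R = [182]
step 0: K = P̄·Hᵀ·S⁻¹ = [9/91; -30/91]
step 0: x' = x̄ + K·y = [474/91, -33/91]
step 0: P' = (I − K·H)·P̄ = [475/91 -6/91; -6/91 20/91]
step 1: x̄ = F·x = [-63/13, -540/91]
step 1: P̄ = F·P·Fᵀ + Q = [82/13 63/13; 63/13 761/91]
step 1: y = z − H·x̄ = [-1711/91]
step 1: S = H·P̄·Hᵀ + R = [7031/91]
step 1: K = P̄·Hᵀ·S⁻¹ = [-1323/7031; -2283/7031]
step 1: x' = x̄ + K·y = [-9198/7031, 1203/7031]
step 1: P' = (I − K·H)·P̄ = [25115/7031 882/7031; 882/7031 1522/7031]
step 2: x̄ = F·x = [7995/7031, 11604/7031]
step 2: P̄ = F·P·Fᵀ + Q = [35432/7031 21189/7031; 21189/7031 41737/7031]
step 2: y = z − H·x̄ = [20750/7031]
step 2: S = H·P̄·Hᵀ + R = [389695/7031]
step 2: K = P̄·Hᵀ·S⁻¹ = [-63567/389695; -125211/389695]
step 2: x' = x̄ + K·y = [51105/77939, 54726/77939]
step 2: P' = (I − K·H)·P̄ = [1389121/389695 42378/389695; 42378/389695 83474/389695]

step 0: x' = [474/91, -33/91], P' = [475/91 -6/91; -6/91 20/91]
step 1: x' = [-9198/7031, 1203/7031], P' = [25115/7031 882/7031; 882/7031 1522/7031]
step 2: x' = [51105/77939, 54726/77939], P' = [1389121/389695 42378/389695; 42378/389695 83474/389695]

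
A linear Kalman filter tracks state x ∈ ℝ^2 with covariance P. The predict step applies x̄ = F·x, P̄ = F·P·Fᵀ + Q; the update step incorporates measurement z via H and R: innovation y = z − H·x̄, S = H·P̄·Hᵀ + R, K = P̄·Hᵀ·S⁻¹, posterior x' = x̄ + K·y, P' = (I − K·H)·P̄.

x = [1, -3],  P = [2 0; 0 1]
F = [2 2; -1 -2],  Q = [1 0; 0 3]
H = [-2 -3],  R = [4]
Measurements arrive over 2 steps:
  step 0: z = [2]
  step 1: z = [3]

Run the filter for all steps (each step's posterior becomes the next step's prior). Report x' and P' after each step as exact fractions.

step 0: x' = [-182/41, 106/41], P' = [529/41 -350/41; -350/41 248/41]
step 1: x' = [-2636/1089, 578/1089], P' = [4885/1089 -2974/1089; -2974/1089 2260/1089]

step 0: x̄ = F·x = [-4, 5]
step 0: P̄ = F·P·Fᵀ + Q = [13 -8; -8 9]
step 0: y = z − H·x̄ = [9]
step 0: S = H·P̄·Hᵀ + R = [41]
step 0: K = P̄·Hᵀ·S⁻¹ = [-2/41; -11/41]
step 0: x' = x̄ + K·y = [-182/41, 106/41]
step 0: P' = (I − K·H)·P̄ = [529/41 -350/41; -350/41 248/41]
step 1: x̄ = F·x = [-152/41, -30/41]
step 1: P̄ = F·P·Fᵀ + Q = [349/41 50/41; 50/41 244/41]
step 1: y = z − H·x̄ = [-271/41]
step 1: S = H·P̄·Hᵀ + R = [4356/41]
step 1: K = P̄·Hᵀ·S⁻¹ = [-212/1089; -208/1089]
step 1: x' = x̄ + K·y = [-2636/1089, 578/1089]
step 1: P' = (I − K·H)·P̄ = [4885/1089 -2974/1089; -2974/1089 2260/1089]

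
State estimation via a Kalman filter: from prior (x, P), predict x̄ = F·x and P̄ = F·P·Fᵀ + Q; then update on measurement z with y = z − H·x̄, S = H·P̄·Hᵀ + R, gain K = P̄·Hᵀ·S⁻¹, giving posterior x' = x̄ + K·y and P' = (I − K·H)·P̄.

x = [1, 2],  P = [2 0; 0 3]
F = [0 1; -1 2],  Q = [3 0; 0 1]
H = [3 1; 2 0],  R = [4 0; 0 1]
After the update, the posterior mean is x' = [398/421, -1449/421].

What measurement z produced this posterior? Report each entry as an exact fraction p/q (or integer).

z = [-3, 3]

x̄ = F·x = [2, 3]
P̄ = F·P·Fᵀ + Q = [6 6; 6 15]
S = H·P̄·Hᵀ + R = [109 48; 48 25]
K = P̄·Hᵀ·S⁻¹ = [24/421 156/421; 249/421 -276/421]
x' − x̄ = [-444/421, -2712/421] = K·y
y = (KᵀK)⁻¹·Kᵀ·(x' − x̄) = [-12, -1]
z = y + H·x̄ = [-12, -1] + [9, 4] = [-3, 3]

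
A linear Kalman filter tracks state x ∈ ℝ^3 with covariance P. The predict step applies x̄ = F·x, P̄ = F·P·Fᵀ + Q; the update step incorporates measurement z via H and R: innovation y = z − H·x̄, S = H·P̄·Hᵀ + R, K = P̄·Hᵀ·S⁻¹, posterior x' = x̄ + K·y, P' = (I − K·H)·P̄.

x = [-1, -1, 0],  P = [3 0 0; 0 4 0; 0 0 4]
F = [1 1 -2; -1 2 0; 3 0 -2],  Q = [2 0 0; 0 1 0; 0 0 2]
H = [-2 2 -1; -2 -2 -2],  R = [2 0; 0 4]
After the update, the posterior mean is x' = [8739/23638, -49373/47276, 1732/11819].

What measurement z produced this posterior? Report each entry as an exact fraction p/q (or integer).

z = [-3, 1]

x̄ = F·x = [-2, -1, -3]
P̄ = F·P·Fᵀ + Q = [25 5 25; 5 20 -9; 25 -9 45]
S = H·P̄·Hᵀ + R = [323 278; 278 532]
K = P̄·Hᵀ·S⁻¹ = [-500/11819 -4365/23638; 7411/23638 -10589/47276; -3275/11819 -999/11819]
x' − x̄ = [56015/23638, -2097/47276, 37189/11819] = K·y
y = (KᵀK)⁻¹·Kᵀ·(x' − x̄) = [-8, -11]
z = y + H·x̄ = [-8, -11] + [5, 12] = [-3, 1]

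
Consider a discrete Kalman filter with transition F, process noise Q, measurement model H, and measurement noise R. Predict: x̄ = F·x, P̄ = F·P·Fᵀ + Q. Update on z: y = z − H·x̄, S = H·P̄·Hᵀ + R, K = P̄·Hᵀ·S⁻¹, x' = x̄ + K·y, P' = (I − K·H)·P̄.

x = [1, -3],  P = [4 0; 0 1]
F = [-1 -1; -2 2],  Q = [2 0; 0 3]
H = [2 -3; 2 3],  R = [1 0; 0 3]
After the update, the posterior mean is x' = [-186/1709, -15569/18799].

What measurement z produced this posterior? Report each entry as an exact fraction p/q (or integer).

x̄ = F·x = [2, -8]
P̄ = F·P·Fᵀ + Q = [7 6; 6 23]
S = H·P̄·Hᵀ + R = [164 -179; -179 310]
K = P̄·Hᵀ·S⁻¹ = [408/1709 412/1709; -3171/18799 3081/18799]
x' − x̄ = [-3604/1709, 134823/18799] = K·y
y = (KᵀK)⁻¹·Kᵀ·(x' − x̄) = [-26, 17]
z = y + H·x̄ = [-26, 17] + [28, -20] = [2, -3]

z = [2, -3]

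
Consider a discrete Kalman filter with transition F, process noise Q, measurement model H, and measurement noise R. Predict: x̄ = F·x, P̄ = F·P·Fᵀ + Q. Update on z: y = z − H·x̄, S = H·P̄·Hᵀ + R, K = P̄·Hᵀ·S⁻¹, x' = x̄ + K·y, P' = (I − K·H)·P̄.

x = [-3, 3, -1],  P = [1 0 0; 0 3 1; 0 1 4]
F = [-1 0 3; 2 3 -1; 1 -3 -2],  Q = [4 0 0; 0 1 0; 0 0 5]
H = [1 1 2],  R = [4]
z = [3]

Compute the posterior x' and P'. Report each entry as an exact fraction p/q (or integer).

x' = [-608/93, 29/31, 362/93]
P' = [2789/93 -315/31 -986/93; -315/31 855/31 -280/31; -986/93 -280/31 1049/93]

x̄ = F·x = [0, 4, -10]
P̄ = F·P·Fᵀ + Q = [41 -5 -34; -5 30 -20; -34 -20 61]
y = z − H·x̄ = [19]
S = H·P̄·Hᵀ + R = [93]
K = P̄·Hᵀ·S⁻¹ = [-32/93; -5/31; 68/93]
x' = x̄ + K·y = [-608/93, 29/31, 362/93]
P' = (I − K·H)·P̄ = [2789/93 -315/31 -986/93; -315/31 855/31 -280/31; -986/93 -280/31 1049/93]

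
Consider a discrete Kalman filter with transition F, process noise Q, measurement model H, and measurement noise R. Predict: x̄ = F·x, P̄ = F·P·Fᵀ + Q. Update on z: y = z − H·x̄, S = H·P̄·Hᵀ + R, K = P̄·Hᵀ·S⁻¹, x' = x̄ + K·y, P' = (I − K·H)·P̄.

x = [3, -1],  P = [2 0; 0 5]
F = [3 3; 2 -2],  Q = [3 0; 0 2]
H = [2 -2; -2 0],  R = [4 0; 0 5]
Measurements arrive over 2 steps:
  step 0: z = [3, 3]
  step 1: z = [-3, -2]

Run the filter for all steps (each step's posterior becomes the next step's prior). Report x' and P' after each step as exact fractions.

step 0: x̄ = F·x = [6, 8]
step 0: P̄ = F·P·Fᵀ + Q = [66 -18; -18 30]
step 0: y = z − H·x̄ = [7, 15]
step 0: S = H·P̄·Hᵀ + R = [532 -336; -336 269]
step 0: K = P̄·Hᵀ·S⁻¹ = [30/1079 -492/1079; -264/581 -36/83]
step 0: x' = x̄ + K·y = [-696/1079, -140/83]
step 0: P' = (I − K·H)·P̄ = [1230/1079 90/83; 90/83 1158/581]
step 1: x̄ = F·x = [-7548/1079, 2248/1079]
step 1: P̄ = F·P·Fᵀ + Q = [383055/7553 -38664/7553; -38664/7553 44242/7553]
step 1: y = z − H·x̄ = [16355/1079, -17254/1079]
step 1: S = H·P̄·Hᵀ + R = [2048712/7553 -1686876/7553; -1686876/7553 1569985/7553]
step 1: K = P̄·Hᵀ·S⁻¹ = [702865/8184308 -809631/2046077; -4298941/12276462 -669058/2046077]
step 1: x' = x̄ + K·y = [471623/744028, 2237077/1116042]
step 1: P' = (I − K·H)·P̄ = [4048155/4092154 1672645/2046077; 1672645/2046077 9316876/6138231]

step 0: x' = [-696/1079, -140/83], P' = [1230/1079 90/83; 90/83 1158/581]
step 1: x' = [471623/744028, 2237077/1116042], P' = [4048155/4092154 1672645/2046077; 1672645/2046077 9316876/6138231]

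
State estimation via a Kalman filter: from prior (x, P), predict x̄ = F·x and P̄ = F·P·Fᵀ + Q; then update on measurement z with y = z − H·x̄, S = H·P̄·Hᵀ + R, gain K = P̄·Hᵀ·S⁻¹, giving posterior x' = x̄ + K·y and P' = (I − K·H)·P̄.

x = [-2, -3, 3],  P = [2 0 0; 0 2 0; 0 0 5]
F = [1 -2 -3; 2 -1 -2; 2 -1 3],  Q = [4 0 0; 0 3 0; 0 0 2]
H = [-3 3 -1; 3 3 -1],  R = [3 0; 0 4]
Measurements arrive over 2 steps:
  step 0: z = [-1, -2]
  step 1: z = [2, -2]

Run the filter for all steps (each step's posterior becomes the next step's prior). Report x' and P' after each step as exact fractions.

step 0: x' = [-21719/192081, -37297/192081, 75738/64027], P' = [36863/192081 4606/192081 -1163/64027; 4606/192081 620510/192081 593048/64027; -1163/64027 593048/64027 1807119/64027]
step 1: x' = [-17488610889/27274340194, 15974686957/54548680388, 53233251221/54548680388], P' = [2610671537/13637170097 239505531/27274340194 -1839726021/27274340194; 239505531/27274340194 34185792063/54548680388 77271263955/54548680388; -1839726021/27274340194 77271263955/54548680388 249344085327/54548680388]

step 0: x̄ = F·x = [-5, -7, 8]
step 0: P̄ = F·P·Fᵀ + Q = [59 38 -37; 38 33 -20; -37 -20 57]
step 0: y = z − H·x̄ = [13, 42]
step 0: S = H·P̄·Hᵀ + R = [102 -57; -57 1915]
step 0: K = P̄·Hᵀ·S⁻¹ = [-31094/192081 10658/64027; 22856/192081 8017/64027; -8162/64027 -7866/64027]
step 0: x' = x̄ + K·y = [-21719/192081, -37297/192081, 75738/64027]
step 0: P' = (I − K·H)·P̄ = [36863/192081 4606/192081 -1163/64027; 4606/192081 620510/192081 593048/64027; -1163/64027 593048/64027 1807119/64027]
step 1: x̄ = F·x = [-209589/64027, -153523/64027, 225167/64027]
step 1: P̄ = F·P·Fᵀ + Q = [24477226/64027 15433926/64027 -17609154/64027; 15433926/64027 10051899/64027 -11188242/64027; -17609154/64027 -11188242/64027 13069727/64027]
step 1: y = z − H·x̄ = [185023/64027, 1186449/64027]
step 1: S = H·P̄·Hᵀ + R = [7687793/64027 -49628764/64027; -49628764/64027 774683004/64027]
step 1: K = P̄·Hᵀ·S⁻¹ = [-2184297768/13637170097 4555567959/27274340194; 1987423254/13637170097 6680786355/54548680388; -540994778/13637170097 -7142162397/54548680388]
step 1: x' = x̄ + K·y = [-17488610889/27274340194, 15974686957/54548680388, 53233251221/54548680388]
step 1: P' = (I − K·H)·P̄ = [2610671537/13637170097 239505531/27274340194 -1839726021/27274340194; 239505531/27274340194 34185792063/54548680388 77271263955/54548680388; -1839726021/27274340194 77271263955/54548680388 249344085327/54548680388]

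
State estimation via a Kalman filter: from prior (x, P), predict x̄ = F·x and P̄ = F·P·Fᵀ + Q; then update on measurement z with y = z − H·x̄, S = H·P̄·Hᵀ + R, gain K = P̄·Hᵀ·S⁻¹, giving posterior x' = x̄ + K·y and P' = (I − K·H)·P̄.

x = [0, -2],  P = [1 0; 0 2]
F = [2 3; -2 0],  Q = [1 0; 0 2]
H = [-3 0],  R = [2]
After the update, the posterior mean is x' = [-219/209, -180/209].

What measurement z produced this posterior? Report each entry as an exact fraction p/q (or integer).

x̄ = F·x = [-6, 0]
P̄ = F·P·Fᵀ + Q = [23 -4; -4 6]
S = H·P̄·Hᵀ + R = [209]
K = P̄·Hᵀ·S⁻¹ = [-69/209; 12/209]
x' − x̄ = [1035/209, -180/209] = K·y
y = (KᵀK)⁻¹·Kᵀ·(x' − x̄) = [-15]
z = y + H·x̄ = [-15] + [18] = [3]

z = [3]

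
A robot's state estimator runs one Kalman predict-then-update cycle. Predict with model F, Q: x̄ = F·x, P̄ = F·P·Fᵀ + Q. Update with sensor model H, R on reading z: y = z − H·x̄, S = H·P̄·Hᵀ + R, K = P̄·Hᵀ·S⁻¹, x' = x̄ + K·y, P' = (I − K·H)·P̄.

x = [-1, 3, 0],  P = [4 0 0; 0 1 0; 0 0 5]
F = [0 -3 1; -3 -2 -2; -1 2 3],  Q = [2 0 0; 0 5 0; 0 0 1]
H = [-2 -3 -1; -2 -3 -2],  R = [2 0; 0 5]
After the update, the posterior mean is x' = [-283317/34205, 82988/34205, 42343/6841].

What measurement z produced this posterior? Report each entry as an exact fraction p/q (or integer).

x̄ = F·x = [-9, -3, 7]
P̄ = F·P·Fᵀ + Q = [16 -4 9; -4 65 -22; 9 -22 54]
S = H·P̄·Hᵀ + R = [561 565; 565 630]
K = P̄·Hᵀ·S⁻¹ = [640/6841 -4933/34205; -4631/6841 13002/34205; 6024/6841 -6054/6841]
x' − x̄ = [24528/34205, 185603/34205, -5544/6841] = K·y
y = (KᵀK)⁻¹·Kᵀ·(x' − x̄) = [-17, -16]
z = y + H·x̄ = [-17, -16] + [20, 13] = [3, -3]

z = [3, -3]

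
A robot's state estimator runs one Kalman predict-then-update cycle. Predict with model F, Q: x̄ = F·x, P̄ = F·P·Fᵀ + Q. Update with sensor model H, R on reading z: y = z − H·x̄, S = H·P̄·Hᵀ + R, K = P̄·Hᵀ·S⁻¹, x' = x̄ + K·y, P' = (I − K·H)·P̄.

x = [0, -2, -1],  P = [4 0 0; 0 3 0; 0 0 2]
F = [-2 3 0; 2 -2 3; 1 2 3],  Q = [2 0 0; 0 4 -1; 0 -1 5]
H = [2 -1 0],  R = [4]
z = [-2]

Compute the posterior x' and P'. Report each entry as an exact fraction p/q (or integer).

x' = [-428/185, -464/185, -2513/370]
P' = [637/185 1026/185 1416/185; 1026/185 2288/185 2818/185; 1416/185 2818/185 14381/370]

x̄ = F·x = [-6, 1, -7]
P̄ = F·P·Fᵀ + Q = [45 -34 10; -34 50 13; 10 13 39]
y = z − H·x̄ = [11]
S = H·P̄·Hᵀ + R = [370]
K = P̄·Hᵀ·S⁻¹ = [62/185; -59/185; 7/370]
x' = x̄ + K·y = [-428/185, -464/185, -2513/370]
P' = (I − K·H)·P̄ = [637/185 1026/185 1416/185; 1026/185 2288/185 2818/185; 1416/185 2818/185 14381/370]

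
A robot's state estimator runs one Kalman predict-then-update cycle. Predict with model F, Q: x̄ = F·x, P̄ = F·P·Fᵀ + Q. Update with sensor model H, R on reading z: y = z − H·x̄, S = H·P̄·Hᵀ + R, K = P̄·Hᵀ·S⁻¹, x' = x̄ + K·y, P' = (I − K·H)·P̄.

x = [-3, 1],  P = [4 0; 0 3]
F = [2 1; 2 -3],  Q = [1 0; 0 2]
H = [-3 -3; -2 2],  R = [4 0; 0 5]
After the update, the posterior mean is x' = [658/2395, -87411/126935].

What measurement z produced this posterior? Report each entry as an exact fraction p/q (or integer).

z = [1, -2]

x̄ = F·x = [-5, -9]
P̄ = F·P·Fᵀ + Q = [20 7; 7 45]
S = H·P̄·Hᵀ + R = [715 -150; -150 209]
K = P̄·Hᵀ·S⁻¹ = [-393/2395 -116/479; -21204/126935 6188/25387]
x' − x̄ = [12633/2395, 1055004/126935] = K·y
y = (KᵀK)⁻¹·Kᵀ·(x' − x̄) = [-41, 6]
z = y + H·x̄ = [-41, 6] + [42, -8] = [1, -2]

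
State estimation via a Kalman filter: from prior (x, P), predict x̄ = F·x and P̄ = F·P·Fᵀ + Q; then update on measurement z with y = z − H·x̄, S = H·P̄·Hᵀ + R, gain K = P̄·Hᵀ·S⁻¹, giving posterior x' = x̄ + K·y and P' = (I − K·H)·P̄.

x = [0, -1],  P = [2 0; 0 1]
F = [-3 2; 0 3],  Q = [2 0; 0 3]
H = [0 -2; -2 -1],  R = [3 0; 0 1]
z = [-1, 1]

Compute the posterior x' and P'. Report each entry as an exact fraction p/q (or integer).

x̄ = F·x = [-2, -3]
P̄ = F·P·Fᵀ + Q = [24 6; 6 12]
y = z − H·x̄ = [-7, -6]
S = H·P̄·Hᵀ + R = [51 48; 48 133]
K = P̄·Hᵀ·S⁻¹ = [332/1493 -726/1493; -680/1493 -24/1493]
x' = x̄ + K·y = [-954/1493, 425/1493]
P' = (I − K·H)·P̄ = [612/1493 -498/1493; -498/1493 1020/1493]

x' = [-954/1493, 425/1493]
P' = [612/1493 -498/1493; -498/1493 1020/1493]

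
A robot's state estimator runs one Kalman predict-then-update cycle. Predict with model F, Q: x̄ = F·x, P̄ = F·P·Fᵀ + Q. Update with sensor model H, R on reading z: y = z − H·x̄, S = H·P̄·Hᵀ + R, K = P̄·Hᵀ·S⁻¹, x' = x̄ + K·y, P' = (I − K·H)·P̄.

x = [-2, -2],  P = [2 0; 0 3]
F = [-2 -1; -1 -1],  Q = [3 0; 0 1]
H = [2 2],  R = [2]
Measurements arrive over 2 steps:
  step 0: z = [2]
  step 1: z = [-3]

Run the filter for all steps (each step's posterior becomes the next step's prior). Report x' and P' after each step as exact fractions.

step 0: x' = [12/23, 14/23], P' = [28/23 -21/23; -21/23 76/69]
step 1: x' = [-948/1229, -984/1229], P' = [1375/1229 -953/1229; -953/1229 1111/1229]

step 0: x̄ = F·x = [6, 4]
step 0: P̄ = F·P·Fᵀ + Q = [14 7; 7 6]
step 0: y = z − H·x̄ = [-18]
step 0: S = H·P̄·Hᵀ + R = [138]
step 0: K = P̄·Hᵀ·S⁻¹ = [7/23; 13/69]
step 0: x' = x̄ + K·y = [12/23, 14/23]
step 0: P' = (I − K·H)·P̄ = [28/23 -21/23; -21/23 76/69]
step 1: x̄ = F·x = [-38/23, -26/23]
step 1: P̄ = F·P·Fᵀ + Q = [367/69 55/69; 55/69 103/69]
step 1: y = z − H·x̄ = [59/23]
step 1: S = H·P̄·Hᵀ + R = [2458/69]
step 1: K = P̄·Hᵀ·S⁻¹ = [422/1229; 158/1229]
step 1: x' = x̄ + K·y = [-948/1229, -984/1229]
step 1: P' = (I − K·H)·P̄ = [1375/1229 -953/1229; -953/1229 1111/1229]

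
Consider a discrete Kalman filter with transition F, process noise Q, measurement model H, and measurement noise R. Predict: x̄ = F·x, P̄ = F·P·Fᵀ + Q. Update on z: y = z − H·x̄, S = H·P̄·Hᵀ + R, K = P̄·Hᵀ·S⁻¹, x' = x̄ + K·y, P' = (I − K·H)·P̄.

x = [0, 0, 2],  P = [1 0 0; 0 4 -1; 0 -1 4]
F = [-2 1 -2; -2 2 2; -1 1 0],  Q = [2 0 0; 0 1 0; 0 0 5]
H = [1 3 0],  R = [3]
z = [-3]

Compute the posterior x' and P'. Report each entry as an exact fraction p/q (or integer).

x̄ = F·x = [-4, 4, 0]
P̄ = F·P·Fᵀ + Q = [30 -2 8; -2 29 8; 8 8 10]
y = z − H·x̄ = [-11]
S = H·P̄·Hᵀ + R = [282]
K = P̄·Hᵀ·S⁻¹ = [4/47; 85/282; 16/141]
x' = x̄ + K·y = [-232/47, 193/282, -176/141]
P' = (I − K·H)·P̄ = [1314/47 -434/47 248/47; -434/47 953/282 -232/141; 248/47 -232/141 898/141]

x' = [-232/47, 193/282, -176/141]
P' = [1314/47 -434/47 248/47; -434/47 953/282 -232/141; 248/47 -232/141 898/141]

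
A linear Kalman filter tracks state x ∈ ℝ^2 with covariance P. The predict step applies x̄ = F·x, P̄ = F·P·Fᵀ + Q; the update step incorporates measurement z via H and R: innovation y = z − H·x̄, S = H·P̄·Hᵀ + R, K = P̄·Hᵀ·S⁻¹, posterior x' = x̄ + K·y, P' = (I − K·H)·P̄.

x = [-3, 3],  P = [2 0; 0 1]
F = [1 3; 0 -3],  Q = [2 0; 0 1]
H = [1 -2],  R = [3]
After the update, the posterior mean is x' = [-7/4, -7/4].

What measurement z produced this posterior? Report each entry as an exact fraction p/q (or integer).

x̄ = F·x = [6, -9]
P̄ = F·P·Fᵀ + Q = [13 -9; -9 10]
S = H·P̄·Hᵀ + R = [92]
K = P̄·Hᵀ·S⁻¹ = [31/92; -29/92]
x' − x̄ = [-31/4, 29/4] = K·y
y = (KᵀK)⁻¹·Kᵀ·(x' − x̄) = [-23]
z = y + H·x̄ = [-23] + [24] = [1]

z = [1]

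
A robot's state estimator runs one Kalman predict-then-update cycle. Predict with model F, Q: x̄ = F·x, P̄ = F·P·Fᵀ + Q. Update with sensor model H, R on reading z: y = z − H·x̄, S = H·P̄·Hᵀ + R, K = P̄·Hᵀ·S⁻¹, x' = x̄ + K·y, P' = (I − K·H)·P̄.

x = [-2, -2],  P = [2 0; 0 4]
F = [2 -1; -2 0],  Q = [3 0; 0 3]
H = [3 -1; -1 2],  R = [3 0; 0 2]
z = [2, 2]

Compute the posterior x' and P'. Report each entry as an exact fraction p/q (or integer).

x' = [464/399, 429/266]
P' = [188/399 97/266; 97/266 729/1064]

x̄ = F·x = [-2, 4]
P̄ = F·P·Fᵀ + Q = [15 -8; -8 11]
y = z − H·x̄ = [12, -8]
S = H·P̄·Hᵀ + R = [197 -123; -123 93]
K = P̄·Hᵀ·S⁻¹ = [93/266 103/798; 145/1064 535/1064]
x' = x̄ + K·y = [464/399, 429/266]
P' = (I − K·H)·P̄ = [188/399 97/266; 97/266 729/1064]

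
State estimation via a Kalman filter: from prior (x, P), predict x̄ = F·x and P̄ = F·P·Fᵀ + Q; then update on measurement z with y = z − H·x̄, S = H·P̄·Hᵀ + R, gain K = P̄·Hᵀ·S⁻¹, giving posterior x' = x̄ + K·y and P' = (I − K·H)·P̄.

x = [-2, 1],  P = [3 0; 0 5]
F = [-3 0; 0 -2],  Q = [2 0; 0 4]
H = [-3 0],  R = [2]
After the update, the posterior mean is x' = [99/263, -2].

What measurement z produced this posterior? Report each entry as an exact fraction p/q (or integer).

z = [-1]

x̄ = F·x = [6, -2]
P̄ = F·P·Fᵀ + Q = [29 0; 0 24]
S = H·P̄·Hᵀ + R = [263]
K = P̄·Hᵀ·S⁻¹ = [-87/263; 0]
x' − x̄ = [-1479/263, 0] = K·y
y = (KᵀK)⁻¹·Kᵀ·(x' − x̄) = [17]
z = y + H·x̄ = [17] + [-18] = [-1]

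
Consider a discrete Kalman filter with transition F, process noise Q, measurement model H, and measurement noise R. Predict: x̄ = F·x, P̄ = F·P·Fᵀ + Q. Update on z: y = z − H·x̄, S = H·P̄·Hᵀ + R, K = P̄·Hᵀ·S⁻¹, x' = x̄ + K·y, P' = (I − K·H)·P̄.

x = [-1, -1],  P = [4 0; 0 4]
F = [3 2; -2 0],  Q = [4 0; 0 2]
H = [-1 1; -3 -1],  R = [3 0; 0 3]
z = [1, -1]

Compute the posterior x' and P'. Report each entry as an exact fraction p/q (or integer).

x̄ = F·x = [-5, 2]
P̄ = F·P·Fᵀ + Q = [56 -24; -24 18]
y = z − H·x̄ = [-6, -14]
S = H·P̄·Hᵀ + R = [125 198; 198 381]
K = P̄·Hᵀ·S⁻¹ = [-656/2807 -720/2807; 1770/2807 -522/2807]
x' = x̄ + K·y = [-19/2807, 2302/2807]
P' = (I − K·H)·P̄ = [1032/2807 -936/2807; -936/2807 4374/2807]

x' = [-19/2807, 2302/2807]
P' = [1032/2807 -936/2807; -936/2807 4374/2807]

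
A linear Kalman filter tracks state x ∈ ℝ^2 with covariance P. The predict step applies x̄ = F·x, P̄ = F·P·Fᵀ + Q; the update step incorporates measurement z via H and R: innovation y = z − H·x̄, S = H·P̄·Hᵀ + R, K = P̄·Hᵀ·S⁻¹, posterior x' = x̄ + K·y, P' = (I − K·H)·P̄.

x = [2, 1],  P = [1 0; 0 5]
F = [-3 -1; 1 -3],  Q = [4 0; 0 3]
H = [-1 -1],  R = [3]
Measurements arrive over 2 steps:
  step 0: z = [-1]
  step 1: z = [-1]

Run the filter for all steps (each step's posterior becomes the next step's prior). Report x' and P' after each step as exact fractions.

step 0: x' = [-194/47, 455/94], P' = [396/47 -351/47; -351/47 885/94]
step 1: x' = [19513/3518, -8851/1759], P' = [149169/3518 -150909/3518; -150909/3518 81390/1759]

step 0: x̄ = F·x = [-7, -1]
step 0: P̄ = F·P·Fᵀ + Q = [18 12; 12 49]
step 0: y = z − H·x̄ = [-9]
step 0: S = H·P̄·Hᵀ + R = [94]
step 0: K = P̄·Hᵀ·S⁻¹ = [-15/47; -61/94]
step 0: x' = x̄ + K·y = [-194/47, 455/94]
step 0: P' = (I − K·H)·P̄ = [396/47 -351/47; -351/47 885/94]
step 1: x̄ = F·x = [709/94, -1753/94]
step 1: P̄ = F·P·Fᵀ + Q = [4177/94 -5337/94; -5337/94 13251/94]
step 1: y = z − H·x̄ = [-569/47]
step 1: S = H·P̄·Hᵀ + R = [3518/47]
step 1: K = P̄·Hᵀ·S⁻¹ = [290/1759; -3957/3518]
step 1: x' = x̄ + K·y = [19513/3518, -8851/1759]
step 1: P' = (I − K·H)·P̄ = [149169/3518 -150909/3518; -150909/3518 81390/1759]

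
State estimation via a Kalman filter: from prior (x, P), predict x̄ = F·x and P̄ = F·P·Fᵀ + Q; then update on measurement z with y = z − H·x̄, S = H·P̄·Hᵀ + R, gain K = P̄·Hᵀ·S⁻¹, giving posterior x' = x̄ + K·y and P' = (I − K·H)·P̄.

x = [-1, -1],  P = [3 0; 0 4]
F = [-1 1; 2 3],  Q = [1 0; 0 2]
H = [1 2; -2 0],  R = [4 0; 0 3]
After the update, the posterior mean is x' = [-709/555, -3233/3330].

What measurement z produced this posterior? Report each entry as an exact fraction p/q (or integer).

x̄ = F·x = [0, -5]
P̄ = F·P·Fᵀ + Q = [8 6; 6 50]
S = H·P̄·Hᵀ + R = [236 -40; -40 35]
K = P̄·Hᵀ·S⁻¹ = [1/111 -248/555; 323/666 352/1665]
x' − x̄ = [-709/555, 13417/3330] = K·y
y = (KᵀK)⁻¹·Kᵀ·(x' − x̄) = [7, 3]
z = y + H·x̄ = [7, 3] + [-10, 0] = [-3, 3]

z = [-3, 3]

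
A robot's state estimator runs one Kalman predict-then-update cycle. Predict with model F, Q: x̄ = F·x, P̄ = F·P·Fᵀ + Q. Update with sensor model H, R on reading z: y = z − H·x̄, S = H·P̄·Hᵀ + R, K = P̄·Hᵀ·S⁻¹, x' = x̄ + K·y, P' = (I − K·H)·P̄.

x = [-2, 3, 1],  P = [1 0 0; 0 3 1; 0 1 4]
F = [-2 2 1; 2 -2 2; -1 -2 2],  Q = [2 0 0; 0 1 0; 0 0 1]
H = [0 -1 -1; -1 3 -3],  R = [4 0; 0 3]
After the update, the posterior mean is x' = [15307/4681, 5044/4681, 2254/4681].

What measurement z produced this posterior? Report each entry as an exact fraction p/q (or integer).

z = [-2, -1]

x̄ = F·x = [11, -8, -2]
P̄ = F·P·Fᵀ + Q = [26 -6 0; -6 25 18; 0 18 22]
S = H·P̄·Hᵀ + R = [87 -15; -15 164]
K = P̄·Hᵀ·S⁻¹ = [108/4681 -1246/4681; -6647/14043 568/4681; -6740/14043 -548/4681]
x' − x̄ = [-36184/4681, 42492/4681, 11616/4681] = K·y
y = (KᵀK)⁻¹·Kᵀ·(x' − x̄) = [-12, 28]
z = y + H·x̄ = [-12, 28] + [10, -29] = [-2, -1]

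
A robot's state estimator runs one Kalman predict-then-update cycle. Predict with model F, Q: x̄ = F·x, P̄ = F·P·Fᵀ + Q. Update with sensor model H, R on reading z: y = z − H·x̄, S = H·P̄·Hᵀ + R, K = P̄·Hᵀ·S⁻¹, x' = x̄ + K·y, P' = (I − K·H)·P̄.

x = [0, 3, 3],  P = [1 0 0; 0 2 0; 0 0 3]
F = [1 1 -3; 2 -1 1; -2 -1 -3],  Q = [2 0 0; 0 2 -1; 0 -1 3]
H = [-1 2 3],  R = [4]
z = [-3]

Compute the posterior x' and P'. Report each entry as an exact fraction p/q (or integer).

x̄ = F·x = [-6, 0, -12]
P̄ = F·P·Fᵀ + Q = [32 -9 23; -9 11 -12; 23 -12 36]
y = z − H·x̄ = [27]
S = H·P̄·Hᵀ + R = [158]
K = P̄·Hᵀ·S⁻¹ = [19/158; -5/158; 61/158]
x' = x̄ + K·y = [-435/158, -135/158, -249/158]
P' = (I − K·H)·P̄ = [4695/158 -1327/158 2475/158; -1327/158 1713/158 -1591/158; 2475/158 -1591/158 1967/158]

x' = [-435/158, -135/158, -249/158]
P' = [4695/158 -1327/158 2475/158; -1327/158 1713/158 -1591/158; 2475/158 -1591/158 1967/158]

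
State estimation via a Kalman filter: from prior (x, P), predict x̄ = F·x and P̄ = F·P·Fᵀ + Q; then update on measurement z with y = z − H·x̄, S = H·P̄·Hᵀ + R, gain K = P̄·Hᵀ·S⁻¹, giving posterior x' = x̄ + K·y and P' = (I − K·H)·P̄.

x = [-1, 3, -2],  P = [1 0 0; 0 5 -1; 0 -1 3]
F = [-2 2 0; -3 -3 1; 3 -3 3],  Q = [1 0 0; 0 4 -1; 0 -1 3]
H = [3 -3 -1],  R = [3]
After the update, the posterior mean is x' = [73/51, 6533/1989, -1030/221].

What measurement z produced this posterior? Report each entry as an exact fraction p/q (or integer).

z = [-1]

x̄ = F·x = [8, -8, -18]
P̄ = F·P·Fᵀ + Q = [25 -26 -42; -26 67 56; -42 56 102]
S = H·P̄·Hᵀ + R = [1989]
K = P̄·Hᵀ·S⁻¹ = [5/51; -335/1989; -44/221]
x' − x̄ = [-335/51, 22445/1989, 2948/221] = K·y
y = (KᵀK)⁻¹·Kᵀ·(x' − x̄) = [-67]
z = y + H·x̄ = [-67] + [66] = [-1]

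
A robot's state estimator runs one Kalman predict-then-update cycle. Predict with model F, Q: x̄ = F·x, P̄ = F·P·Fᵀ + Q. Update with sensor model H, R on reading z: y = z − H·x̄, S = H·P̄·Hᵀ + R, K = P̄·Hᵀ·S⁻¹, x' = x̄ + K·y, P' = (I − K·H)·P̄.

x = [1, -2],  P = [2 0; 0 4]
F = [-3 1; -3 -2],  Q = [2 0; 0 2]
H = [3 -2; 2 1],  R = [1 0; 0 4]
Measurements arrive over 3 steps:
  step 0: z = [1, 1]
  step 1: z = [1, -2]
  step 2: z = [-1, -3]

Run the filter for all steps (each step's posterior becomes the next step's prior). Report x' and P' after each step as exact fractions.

step 0: x' = [3672/9643, 1005/9643], P' = [3271/9643 4212/9643; 4212/9643 7676/9643]
step 1: x' = [-3103009/6415915, -7744532/6415915], P' = [5998288/19247745 7708244/19247745; 7708244/19247745 14340532/19247745]
step 2: x' = [-14757196975/17943525553, -12343206049/17943525553], P' = [5567778930/17943525553 7145445100/17943525553; 7145445100/17943525553 13300297876/17943525553]

step 0: x̄ = F·x = [-5, 1]
step 0: P̄ = F·P·Fᵀ + Q = [24 10; 10 36]
step 0: y = z − H·x̄ = [18, 10]
step 0: S = H·P̄·Hᵀ + R = [241 62; 62 176]
step 0: K = P̄·Hᵀ·S⁻¹ = [1389/9643 5377/19286; -2716/9643 4025/9643]
step 0: x' = x̄ + K·y = [3672/9643, 1005/9643]
step 0: P' = (I − K·H)·P̄ = [3271/9643 4212/9643; 4212/9643 7676/9643]
step 1: x̄ = F·x = [-10011/9643, -13026/9643]
step 1: P̄ = F·P·Fᵀ + Q = [31129/9643 26723/9643; 26723/9643 129973/9643]
step 1: y = z − H·x̄ = [13624/9643, 13762/9643]
step 1: S = H·P̄·Hᵀ + R = [489020/9643 -99895/9643; -99895/9643 399953/9643]
step 1: K = P̄·Hᵀ·S⁻¹ = [2578376/19247745 985241/3849549; -5556332/19247745 1487851/3849549]
step 1: x' = x̄ + K·y = [-3103009/6415915, -7744532/6415915]
step 1: P' = (I − K·H)·P̄ = [5998288/19247745 7708244/19247745; 7708244/19247745 14340532/19247745]
step 2: x̄ = F·x = [312899/1283183, 24798091/6415915]
step 2: P̄ = F·P·Fᵀ + Q = [12114230/3849549 9685652/3849549; 9685652/3849549 242341138/19247745]
step 2: y = z − H·x̄ = [38486782/6415915, -47174826/6415915]
step 2: S = H·P̄·Hᵀ + R = [952613527/19247745 -56561212/6415915; -56561212/6415915 251776586/6415915]
step 2: K = P̄·Hᵀ·S⁻¹ = [2412446590/17943525553 4570250740/17943525553; -5164260452/17943525553 6897797019/17943525553]
step 2: x' = x̄ + K·y = [-14757196975/17943525553, -12343206049/17943525553]
step 2: P' = (I − K·H)·P̄ = [5567778930/17943525553 7145445100/17943525553; 7145445100/17943525553 13300297876/17943525553]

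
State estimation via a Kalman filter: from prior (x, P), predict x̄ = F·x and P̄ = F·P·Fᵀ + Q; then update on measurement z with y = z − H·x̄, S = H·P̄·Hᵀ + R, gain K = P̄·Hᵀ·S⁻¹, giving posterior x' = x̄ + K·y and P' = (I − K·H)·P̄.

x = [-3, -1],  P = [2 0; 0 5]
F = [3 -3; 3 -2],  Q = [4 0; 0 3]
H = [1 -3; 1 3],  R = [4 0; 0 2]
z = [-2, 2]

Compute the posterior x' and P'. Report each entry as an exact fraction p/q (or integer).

x̄ = F·x = [-6, -7]
P̄ = F·P·Fᵀ + Q = [67 48; 48 41]
y = z − H·x̄ = [-17, 29]
S = H·P̄·Hᵀ + R = [152 -302; -302 726]
K = P̄·Hᵀ·S⁻¹ = [1955/4787 4409/9574; -702/4787 1671/9574]
x' = x̄ + K·y = [3947/9574, 5309/9574]
P' = (I − K·H)·P̄ = [12229/9574 -1137/9574; -1137/9574 1493/9574]

x' = [3947/9574, 5309/9574]
P' = [12229/9574 -1137/9574; -1137/9574 1493/9574]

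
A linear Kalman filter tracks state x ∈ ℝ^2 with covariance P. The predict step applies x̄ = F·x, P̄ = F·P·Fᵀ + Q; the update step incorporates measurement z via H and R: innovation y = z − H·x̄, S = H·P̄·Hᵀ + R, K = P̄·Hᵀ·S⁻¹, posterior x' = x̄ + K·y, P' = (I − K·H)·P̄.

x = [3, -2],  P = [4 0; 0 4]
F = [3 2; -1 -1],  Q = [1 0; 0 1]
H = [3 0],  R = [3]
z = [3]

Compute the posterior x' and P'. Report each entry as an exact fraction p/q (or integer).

x̄ = F·x = [5, -1]
P̄ = F·P·Fᵀ + Q = [53 -20; -20 9]
y = z − H·x̄ = [-12]
S = H·P̄·Hᵀ + R = [480]
K = P̄·Hᵀ·S⁻¹ = [53/160; -1/8]
x' = x̄ + K·y = [41/40, 1/2]
P' = (I − K·H)·P̄ = [53/160 -1/8; -1/8 3/2]

x' = [41/40, 1/2]
P' = [53/160 -1/8; -1/8 3/2]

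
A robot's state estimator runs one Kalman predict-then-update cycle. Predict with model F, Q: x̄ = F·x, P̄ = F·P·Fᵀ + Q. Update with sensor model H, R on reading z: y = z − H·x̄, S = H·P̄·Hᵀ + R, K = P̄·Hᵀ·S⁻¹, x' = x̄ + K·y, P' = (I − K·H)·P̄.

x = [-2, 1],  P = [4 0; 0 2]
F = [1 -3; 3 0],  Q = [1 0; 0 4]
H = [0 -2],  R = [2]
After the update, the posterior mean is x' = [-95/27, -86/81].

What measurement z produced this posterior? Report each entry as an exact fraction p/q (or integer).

z = [2]

x̄ = F·x = [-5, -6]
P̄ = F·P·Fᵀ + Q = [23 12; 12 40]
S = H·P̄·Hᵀ + R = [162]
K = P̄·Hᵀ·S⁻¹ = [-4/27; -40/81]
x' − x̄ = [40/27, 400/81] = K·y
y = (KᵀK)⁻¹·Kᵀ·(x' − x̄) = [-10]
z = y + H·x̄ = [-10] + [12] = [2]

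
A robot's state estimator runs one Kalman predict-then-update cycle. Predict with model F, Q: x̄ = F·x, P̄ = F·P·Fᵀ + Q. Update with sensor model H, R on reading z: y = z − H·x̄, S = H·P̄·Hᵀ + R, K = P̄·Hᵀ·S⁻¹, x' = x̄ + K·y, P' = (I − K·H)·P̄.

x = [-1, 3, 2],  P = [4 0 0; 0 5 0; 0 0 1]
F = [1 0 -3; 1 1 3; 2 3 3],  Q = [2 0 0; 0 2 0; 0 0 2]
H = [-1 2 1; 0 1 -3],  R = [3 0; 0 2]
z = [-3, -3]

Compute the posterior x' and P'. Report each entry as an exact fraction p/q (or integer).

x' = [-10039/10351, -37541/20702, 6833/20702]
P' = [65479/10351 23187/10351 9283/10351; 23187/10351 27417/20702 8673/20702; 9283/10351 8673/20702 7265/20702]

x̄ = F·x = [-7, 8, 13]
P̄ = F·P·Fᵀ + Q = [15 -5 -1; -5 20 32; -1 32 72]
y = z − H·x̄ = [-39, 28]
S = H·P̄·Hᵀ + R = [320 -334; -334 478]
K = P̄·Hᵀ·S⁻¹ = [-3274/10351 -2331/10351; 5711/20702 699/20702; 2015/20702 -6561/20702]
x' = x̄ + K·y = [-10039/10351, -37541/20702, 6833/20702]
P' = (I − K·H)·P̄ = [65479/10351 23187/10351 9283/10351; 23187/10351 27417/20702 8673/20702; 9283/10351 8673/20702 7265/20702]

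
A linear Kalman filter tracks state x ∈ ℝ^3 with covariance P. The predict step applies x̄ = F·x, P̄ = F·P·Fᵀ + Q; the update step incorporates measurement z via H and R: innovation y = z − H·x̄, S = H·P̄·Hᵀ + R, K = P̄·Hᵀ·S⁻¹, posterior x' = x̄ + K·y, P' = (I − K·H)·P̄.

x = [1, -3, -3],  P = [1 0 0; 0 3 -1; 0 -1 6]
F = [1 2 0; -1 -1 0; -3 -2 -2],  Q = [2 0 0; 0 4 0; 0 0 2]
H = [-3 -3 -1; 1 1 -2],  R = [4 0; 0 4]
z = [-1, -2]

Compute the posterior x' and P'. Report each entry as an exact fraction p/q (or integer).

x̄ = F·x = [-5, 2, 9]
P̄ = F·P·Fᵀ + Q = [15 -7 -11; -7 8 7; -11 7 39]
y = z − H·x̄ = [-1, 19]
S = H·P̄·Hᵀ + R = [100 31; 31 185]
K = P̄·Hᵀ·S⁻¹ = [-3335/17539 3403/17539; -1447/17539 -990/17539; -2453/17539 -7363/17539]
x' = x̄ + K·y = [-19703/17539, 17715/17539, 20407/17539]
P' = (I − K·H)·P̄ = [117640/17539 -111884/17539 -3928/17539; -111884/17539 112972/17539 2524/17539; -3928/17539 2524/17539 14024/17539]

x' = [-19703/17539, 17715/17539, 20407/17539]
P' = [117640/17539 -111884/17539 -3928/17539; -111884/17539 112972/17539 2524/17539; -3928/17539 2524/17539 14024/17539]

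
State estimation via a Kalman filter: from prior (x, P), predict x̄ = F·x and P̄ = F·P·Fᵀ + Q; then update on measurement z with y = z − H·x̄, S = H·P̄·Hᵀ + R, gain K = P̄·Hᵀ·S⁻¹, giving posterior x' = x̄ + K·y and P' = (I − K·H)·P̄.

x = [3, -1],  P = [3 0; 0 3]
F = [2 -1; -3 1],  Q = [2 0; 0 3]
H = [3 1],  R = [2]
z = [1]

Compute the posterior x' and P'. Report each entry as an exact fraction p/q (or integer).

x' = [67/31, -160/31]
P' = [77/31 -201/31; -201/31 573/31]

x̄ = F·x = [7, -10]
P̄ = F·P·Fᵀ + Q = [17 -21; -21 33]
y = z − H·x̄ = [-10]
S = H·P̄·Hᵀ + R = [62]
K = P̄·Hᵀ·S⁻¹ = [15/31; -15/31]
x' = x̄ + K·y = [67/31, -160/31]
P' = (I − K·H)·P̄ = [77/31 -201/31; -201/31 573/31]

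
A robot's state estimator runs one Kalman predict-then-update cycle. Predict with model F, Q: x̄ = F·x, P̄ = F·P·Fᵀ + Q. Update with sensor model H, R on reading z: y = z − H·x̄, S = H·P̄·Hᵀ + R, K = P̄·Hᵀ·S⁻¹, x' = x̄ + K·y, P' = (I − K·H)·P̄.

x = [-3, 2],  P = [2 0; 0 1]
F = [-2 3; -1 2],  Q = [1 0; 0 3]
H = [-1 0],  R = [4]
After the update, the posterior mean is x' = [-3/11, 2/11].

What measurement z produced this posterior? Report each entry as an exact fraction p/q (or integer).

z = [3]

x̄ = F·x = [12, 7]
P̄ = F·P·Fᵀ + Q = [18 10; 10 9]
S = H·P̄·Hᵀ + R = [22]
K = P̄·Hᵀ·S⁻¹ = [-9/11; -5/11]
x' − x̄ = [-135/11, -75/11] = K·y
y = (KᵀK)⁻¹·Kᵀ·(x' − x̄) = [15]
z = y + H·x̄ = [15] + [-12] = [3]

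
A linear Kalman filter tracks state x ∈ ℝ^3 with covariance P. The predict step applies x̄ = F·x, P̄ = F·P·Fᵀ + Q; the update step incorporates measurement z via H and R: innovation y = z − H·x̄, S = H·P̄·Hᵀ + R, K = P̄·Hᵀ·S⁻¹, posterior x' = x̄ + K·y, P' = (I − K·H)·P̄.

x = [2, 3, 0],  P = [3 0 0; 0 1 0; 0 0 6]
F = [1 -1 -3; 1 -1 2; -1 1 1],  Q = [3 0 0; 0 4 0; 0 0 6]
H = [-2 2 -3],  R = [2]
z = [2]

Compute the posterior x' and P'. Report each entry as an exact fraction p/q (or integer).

x̄ = F·x = [-1, -1, 1]
P̄ = F·P·Fᵀ + Q = [61 -32 -22; -32 32 8; -22 8 16]
y = z − H·x̄ = [5]
S = H·P̄·Hᵀ + R = [414]
K = P̄·Hᵀ·S⁻¹ = [-20/69; 52/207; 2/69]
x' = x̄ + K·y = [-169/69, 53/207, 79/69]
P' = (I − K·H)·P̄ = [603/23 -128/69 -426/23; -128/69 1216/207 344/69; -426/23 344/69 360/23]

x' = [-169/69, 53/207, 79/69]
P' = [603/23 -128/69 -426/23; -128/69 1216/207 344/69; -426/23 344/69 360/23]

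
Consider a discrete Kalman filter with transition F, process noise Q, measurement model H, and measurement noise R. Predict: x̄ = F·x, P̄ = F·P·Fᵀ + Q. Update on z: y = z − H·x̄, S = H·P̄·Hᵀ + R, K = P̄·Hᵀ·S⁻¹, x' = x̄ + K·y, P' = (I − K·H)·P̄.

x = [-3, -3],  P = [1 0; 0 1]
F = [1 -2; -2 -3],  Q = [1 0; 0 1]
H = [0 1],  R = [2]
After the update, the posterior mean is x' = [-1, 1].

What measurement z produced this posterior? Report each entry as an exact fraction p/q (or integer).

z = [-1]

x̄ = F·x = [3, 15]
P̄ = F·P·Fᵀ + Q = [6 4; 4 14]
S = H·P̄·Hᵀ + R = [16]
K = P̄·Hᵀ·S⁻¹ = [1/4; 7/8]
x' − x̄ = [-4, -14] = K·y
y = (KᵀK)⁻¹·Kᵀ·(x' − x̄) = [-16]
z = y + H·x̄ = [-16] + [15] = [-1]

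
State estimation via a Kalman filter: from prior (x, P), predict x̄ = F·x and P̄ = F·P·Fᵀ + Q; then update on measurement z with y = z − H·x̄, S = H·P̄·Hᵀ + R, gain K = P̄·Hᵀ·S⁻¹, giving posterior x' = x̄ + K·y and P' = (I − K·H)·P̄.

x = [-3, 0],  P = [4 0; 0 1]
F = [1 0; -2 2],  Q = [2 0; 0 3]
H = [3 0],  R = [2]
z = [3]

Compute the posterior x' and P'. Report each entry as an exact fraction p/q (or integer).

x' = [6/7, 6/7]
P' = [3/14 -2/7; -2/7 89/7]

x̄ = F·x = [-3, 6]
P̄ = F·P·Fᵀ + Q = [6 -8; -8 23]
y = z − H·x̄ = [12]
S = H·P̄·Hᵀ + R = [56]
K = P̄·Hᵀ·S⁻¹ = [9/28; -3/7]
x' = x̄ + K·y = [6/7, 6/7]
P' = (I − K·H)·P̄ = [3/14 -2/7; -2/7 89/7]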